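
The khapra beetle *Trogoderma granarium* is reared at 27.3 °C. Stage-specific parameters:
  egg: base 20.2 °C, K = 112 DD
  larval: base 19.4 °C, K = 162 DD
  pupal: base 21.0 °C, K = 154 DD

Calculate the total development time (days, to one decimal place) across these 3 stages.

egg: 112 / (27.3 − 20.2) = 112 / 7.1 = 15.775 d.
larval: 162 / (27.3 − 19.4) = 162 / 7.9 = 20.506 d.
pupal: 154 / (27.3 − 21.0) = 154 / 6.3 = 24.444 d.
Sum = 60.725 ≈ 60.7 days.

60.7 days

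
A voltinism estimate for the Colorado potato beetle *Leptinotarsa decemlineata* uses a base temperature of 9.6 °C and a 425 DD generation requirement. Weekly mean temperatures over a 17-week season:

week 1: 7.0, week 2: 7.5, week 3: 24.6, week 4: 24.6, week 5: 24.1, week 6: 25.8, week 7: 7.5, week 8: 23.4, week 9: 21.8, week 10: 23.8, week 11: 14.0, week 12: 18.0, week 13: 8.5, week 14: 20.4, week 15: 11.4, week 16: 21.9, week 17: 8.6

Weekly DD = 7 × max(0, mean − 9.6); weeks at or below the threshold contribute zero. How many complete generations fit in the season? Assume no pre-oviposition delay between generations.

Weekly DD (7 × max(0, T̄ − 9.6)): 0.0, 0.0, 105.0, 105.0, 101.5, 113.4, 0.0, 96.6, 85.4, 99.4, 30.8, 58.8, 0.0, 75.6, 12.6, 86.1, 0.0.
Season total = 970.2 DD.
Complete generations = ⌊970.2 / 425⌋ = 2.

2 generations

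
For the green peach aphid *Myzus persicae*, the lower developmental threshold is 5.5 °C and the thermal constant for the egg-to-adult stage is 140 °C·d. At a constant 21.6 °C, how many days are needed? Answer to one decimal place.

8.7 days

Daily accumulation = 21.6 − 5.5 = 16.1 DD/day.
Duration = 140 / 16.1 = 8.696 ≈ 8.7 days.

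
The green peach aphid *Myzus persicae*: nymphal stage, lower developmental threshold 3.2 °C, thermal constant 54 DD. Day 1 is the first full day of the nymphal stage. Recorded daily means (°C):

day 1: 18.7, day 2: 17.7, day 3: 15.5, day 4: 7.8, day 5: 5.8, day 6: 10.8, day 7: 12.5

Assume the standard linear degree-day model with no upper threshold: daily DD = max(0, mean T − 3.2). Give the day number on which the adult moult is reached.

day 6

Daily DD above 3.2 °C: 15.5, 14.5, 12.3, 4.6, 2.6, 7.6, 9.3.
Cumulative: 15.5, 30.0, 42.3, 46.9, 49.5, 57.1, 66.4.
The total first reaches 54 DD on day 6.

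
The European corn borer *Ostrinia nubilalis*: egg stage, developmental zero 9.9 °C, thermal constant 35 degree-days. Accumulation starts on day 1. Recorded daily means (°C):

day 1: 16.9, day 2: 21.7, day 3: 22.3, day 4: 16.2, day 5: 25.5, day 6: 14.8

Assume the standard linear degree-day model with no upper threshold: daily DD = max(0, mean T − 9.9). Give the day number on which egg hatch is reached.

day 4

Daily DD above 9.9 °C: 7.0, 11.8, 12.4, 6.3, 15.6, 4.9.
Cumulative: 7.0, 18.8, 31.2, 37.5, 53.1, 58.0.
The total first reaches 35 DD on day 4.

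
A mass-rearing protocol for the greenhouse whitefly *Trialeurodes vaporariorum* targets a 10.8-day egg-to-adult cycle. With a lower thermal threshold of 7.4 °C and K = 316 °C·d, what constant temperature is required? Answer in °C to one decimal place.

36.7 °C

Required daily accumulation = 316 / 10.8 = 29.259 DD/day.
T = T_base + 29.259 = 7.4 + 29.259 = 36.659 ≈ 36.7 °C.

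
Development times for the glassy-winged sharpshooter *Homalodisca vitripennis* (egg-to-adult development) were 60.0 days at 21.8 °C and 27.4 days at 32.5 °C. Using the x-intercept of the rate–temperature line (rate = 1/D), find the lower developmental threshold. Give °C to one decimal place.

Under the model K = D·(T − T_b), so D₁·(T₁ − T_b) = D₂·(T₂ − T_b).
60.0·(21.8 − T_b) = 27.4·(32.5 − T_b)
T_b = (60.0·21.8 − 27.4·32.5) / (60.0 − 27.4) = 417.50 / 32.6 = 12.807 °C ≈ 12.8 °C.

12.8 °C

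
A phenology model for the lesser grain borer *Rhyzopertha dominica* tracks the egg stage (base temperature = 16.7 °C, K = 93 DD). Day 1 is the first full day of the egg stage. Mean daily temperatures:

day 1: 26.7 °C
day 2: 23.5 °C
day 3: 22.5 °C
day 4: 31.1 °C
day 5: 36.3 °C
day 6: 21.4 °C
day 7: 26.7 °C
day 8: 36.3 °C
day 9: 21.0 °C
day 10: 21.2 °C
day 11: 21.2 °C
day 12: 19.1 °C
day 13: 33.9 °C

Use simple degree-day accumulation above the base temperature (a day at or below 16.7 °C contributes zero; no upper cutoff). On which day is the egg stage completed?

Daily DD above 16.7 °C: 10.0, 6.8, 5.8, 14.4, 19.6, 4.7, 10.0, 19.6, 4.3, 4.5, 4.5, 2.4, 17.2.
Cumulative: 10.0, 16.8, 22.6, 37.0, 56.6, 61.3, 71.3, 90.9, 95.2, 99.7, 104.2, 106.6, 123.8.
The total first reaches 93 DD on day 9.

day 9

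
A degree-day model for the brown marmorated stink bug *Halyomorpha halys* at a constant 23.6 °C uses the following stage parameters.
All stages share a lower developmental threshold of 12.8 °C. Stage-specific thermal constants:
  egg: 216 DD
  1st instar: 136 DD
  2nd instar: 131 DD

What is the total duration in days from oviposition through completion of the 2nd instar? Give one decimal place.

Daily accumulation at 23.6 °C = 23.6 − 12.8 = 10.8 DD/day.
Total K = 216 + 136 + 131 = 483 DD.
Total duration = 483 / 10.8 = 44.722 ≈ 44.7 days.

44.7 days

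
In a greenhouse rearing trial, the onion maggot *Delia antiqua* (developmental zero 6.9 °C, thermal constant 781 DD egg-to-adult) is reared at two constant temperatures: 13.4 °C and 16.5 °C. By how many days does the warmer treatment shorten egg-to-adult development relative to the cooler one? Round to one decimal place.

At 13.4 °C: 781 / (13.4 − 6.9) = 781 / 6.5 = 120.154 d.
At 16.5 °C: 781 / (16.5 − 6.9) = 781 / 9.6 = 81.354 d.
Difference = |120.154 − 81.354| = 38.800 ≈ 38.8 days.

38.8 days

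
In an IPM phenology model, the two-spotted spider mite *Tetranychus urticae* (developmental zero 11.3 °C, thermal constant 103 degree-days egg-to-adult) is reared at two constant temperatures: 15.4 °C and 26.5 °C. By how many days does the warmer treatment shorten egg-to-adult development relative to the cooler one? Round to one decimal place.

At 15.4 °C: 103 / (15.4 − 11.3) = 103 / 4.1 = 25.122 d.
At 26.5 °C: 103 / (26.5 − 11.3) = 103 / 15.2 = 6.776 d.
Difference = |25.122 − 6.776| = 18.346 ≈ 18.3 days.

18.3 days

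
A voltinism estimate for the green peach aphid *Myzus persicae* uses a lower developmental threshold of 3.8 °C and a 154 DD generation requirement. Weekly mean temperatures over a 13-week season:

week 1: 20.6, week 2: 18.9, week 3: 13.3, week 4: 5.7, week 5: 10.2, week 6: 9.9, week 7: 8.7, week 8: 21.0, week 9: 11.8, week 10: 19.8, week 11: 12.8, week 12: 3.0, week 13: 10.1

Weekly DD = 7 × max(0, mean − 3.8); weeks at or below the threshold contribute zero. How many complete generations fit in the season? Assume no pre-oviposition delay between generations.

5 generations

Weekly DD (7 × max(0, T̄ − 3.8)): 117.6, 105.7, 66.5, 13.3, 44.8, 42.7, 34.3, 120.4, 56.0, 112.0, 63.0, 0.0, 44.1.
Season total = 820.4 DD.
Complete generations = ⌊820.4 / 154⌋ = 5.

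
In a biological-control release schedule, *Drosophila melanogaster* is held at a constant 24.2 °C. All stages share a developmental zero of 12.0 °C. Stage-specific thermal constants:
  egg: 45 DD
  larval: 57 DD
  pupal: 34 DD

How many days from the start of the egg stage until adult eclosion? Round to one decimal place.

11.1 days

Daily accumulation at 24.2 °C = 24.2 − 12.0 = 12.2 DD/day.
Total K = 45 + 57 + 34 = 136 DD.
Total duration = 136 / 12.2 = 11.148 ≈ 11.1 days.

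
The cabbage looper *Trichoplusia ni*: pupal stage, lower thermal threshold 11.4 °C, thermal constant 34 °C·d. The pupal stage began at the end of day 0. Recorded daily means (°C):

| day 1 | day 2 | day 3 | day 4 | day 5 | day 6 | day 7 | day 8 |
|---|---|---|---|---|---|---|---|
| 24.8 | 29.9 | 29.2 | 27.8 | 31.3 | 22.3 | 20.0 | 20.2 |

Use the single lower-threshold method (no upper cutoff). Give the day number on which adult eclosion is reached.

day 3

Daily DD above 11.4 °C: 13.4, 18.5, 17.8, 16.4, 19.9, 10.9, 8.6, 8.8.
Cumulative: 13.4, 31.9, 49.7, 66.1, 86.0, 96.9, 105.5, 114.3.
The total first reaches 34 DD on day 3.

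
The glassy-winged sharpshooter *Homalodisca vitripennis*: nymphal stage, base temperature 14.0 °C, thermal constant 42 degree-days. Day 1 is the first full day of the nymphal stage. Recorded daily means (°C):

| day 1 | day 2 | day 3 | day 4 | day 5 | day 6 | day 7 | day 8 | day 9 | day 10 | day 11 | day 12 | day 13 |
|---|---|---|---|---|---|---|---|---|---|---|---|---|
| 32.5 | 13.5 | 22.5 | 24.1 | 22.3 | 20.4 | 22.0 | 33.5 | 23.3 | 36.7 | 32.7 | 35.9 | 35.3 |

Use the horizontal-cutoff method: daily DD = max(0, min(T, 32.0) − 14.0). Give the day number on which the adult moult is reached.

day 5

Daily DD above 14.0 °C (capped at 18.0): 18.0, 0.0, 8.5, 10.1, 8.3, 6.4, 8.0, 18.0, 9.3, 18.0, 18.0, 18.0, 18.0.
Cumulative: 18.0, 18.0, 26.5, 36.6, 44.9, 51.3, 59.3, 77.3, 86.6, 104.6, 122.6, 140.6, 158.6.
The total first reaches 42 DD on day 5.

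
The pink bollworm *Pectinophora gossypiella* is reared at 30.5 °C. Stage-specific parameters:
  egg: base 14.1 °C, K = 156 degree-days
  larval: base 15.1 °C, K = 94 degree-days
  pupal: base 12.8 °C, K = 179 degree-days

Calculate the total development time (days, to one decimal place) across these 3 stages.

egg: 156 / (30.5 − 14.1) = 156 / 16.4 = 9.512 d.
larval: 94 / (30.5 − 15.1) = 94 / 15.4 = 6.104 d.
pupal: 179 / (30.5 − 12.8) = 179 / 17.7 = 10.113 d.
Sum = 25.729 ≈ 25.7 days.

25.7 days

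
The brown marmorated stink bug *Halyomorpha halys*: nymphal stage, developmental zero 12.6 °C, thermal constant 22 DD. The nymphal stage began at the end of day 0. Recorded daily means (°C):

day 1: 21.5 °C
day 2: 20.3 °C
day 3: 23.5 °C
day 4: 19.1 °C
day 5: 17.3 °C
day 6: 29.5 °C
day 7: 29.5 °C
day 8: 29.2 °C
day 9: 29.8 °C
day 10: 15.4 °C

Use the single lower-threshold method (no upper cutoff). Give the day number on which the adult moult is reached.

Daily DD above 12.6 °C: 8.9, 7.7, 10.9, 6.5, 4.7, 16.9, 16.9, 16.6, 17.2, 2.8.
Cumulative: 8.9, 16.6, 27.5, 34.0, 38.7, 55.6, 72.5, 89.1, 106.3, 109.1.
The total first reaches 22 DD on day 3.

day 3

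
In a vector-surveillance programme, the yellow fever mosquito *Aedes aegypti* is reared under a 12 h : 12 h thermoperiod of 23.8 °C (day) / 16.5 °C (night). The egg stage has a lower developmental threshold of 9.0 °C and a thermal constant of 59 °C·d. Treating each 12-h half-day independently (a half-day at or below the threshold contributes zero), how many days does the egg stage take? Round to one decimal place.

5.3 days

Day half: max(0, 23.8 − 9.0) × 0.5 = 14.8 × 0.5 = 7.40 DD.
Night half: max(0, 16.5 − 9.0) × 0.5 = 7.5 × 0.5 = 3.75 DD.
Per 24 h: 11.15 DD/day.
Duration = 59 / 11.15 = 5.291 ≈ 5.3 days.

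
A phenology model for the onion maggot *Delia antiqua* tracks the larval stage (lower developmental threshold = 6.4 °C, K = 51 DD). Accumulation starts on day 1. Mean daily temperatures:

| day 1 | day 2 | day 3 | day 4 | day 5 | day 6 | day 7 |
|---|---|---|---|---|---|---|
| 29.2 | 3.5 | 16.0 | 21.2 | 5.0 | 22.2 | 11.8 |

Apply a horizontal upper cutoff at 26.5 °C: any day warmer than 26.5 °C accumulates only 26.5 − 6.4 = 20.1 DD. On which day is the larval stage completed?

day 6

Daily DD above 6.4 °C (capped at 20.1): 20.1, 0.0, 9.6, 14.8, 0.0, 15.8, 5.4.
Cumulative: 20.1, 20.1, 29.7, 44.5, 44.5, 60.3, 65.7.
The total first reaches 51 DD on day 6.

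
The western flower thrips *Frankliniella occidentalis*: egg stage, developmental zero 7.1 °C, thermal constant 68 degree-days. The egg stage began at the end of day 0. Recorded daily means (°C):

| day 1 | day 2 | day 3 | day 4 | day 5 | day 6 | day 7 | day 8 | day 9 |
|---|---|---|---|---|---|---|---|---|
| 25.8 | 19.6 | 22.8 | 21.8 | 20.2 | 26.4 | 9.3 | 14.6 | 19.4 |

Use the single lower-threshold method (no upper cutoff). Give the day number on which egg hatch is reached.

day 5

Daily DD above 7.1 °C: 18.7, 12.5, 15.7, 14.7, 13.1, 19.3, 2.2, 7.5, 12.3.
Cumulative: 18.7, 31.2, 46.9, 61.6, 74.7, 94.0, 96.2, 103.7, 116.0.
The total first reaches 68 DD on day 5.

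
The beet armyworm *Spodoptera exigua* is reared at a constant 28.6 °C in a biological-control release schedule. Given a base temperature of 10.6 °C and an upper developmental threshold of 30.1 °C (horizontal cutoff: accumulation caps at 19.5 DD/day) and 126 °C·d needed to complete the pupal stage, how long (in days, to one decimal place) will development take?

7.0 days

Daily accumulation = 28.6 − 10.6 = 18.0 DD/day.
Duration = 126 / 18.0 = 7.000 ≈ 7.0 days.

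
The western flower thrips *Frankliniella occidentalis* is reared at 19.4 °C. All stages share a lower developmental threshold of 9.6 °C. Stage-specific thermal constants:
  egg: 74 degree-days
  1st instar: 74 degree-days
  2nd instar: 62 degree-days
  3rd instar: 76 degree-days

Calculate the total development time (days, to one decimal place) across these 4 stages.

29.2 days

Daily accumulation at 19.4 °C = 19.4 − 9.6 = 9.8 DD/day.
Total K = 74 + 74 + 62 + 76 = 286 DD.
Total duration = 286 / 9.8 = 29.184 ≈ 29.2 days.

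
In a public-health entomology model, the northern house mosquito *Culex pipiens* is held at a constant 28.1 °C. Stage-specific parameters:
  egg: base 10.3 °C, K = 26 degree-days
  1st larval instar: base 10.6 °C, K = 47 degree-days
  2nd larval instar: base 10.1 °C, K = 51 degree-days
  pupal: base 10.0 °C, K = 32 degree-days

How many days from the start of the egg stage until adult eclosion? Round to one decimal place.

8.7 days

egg: 26 / (28.1 − 10.3) = 26 / 17.8 = 1.461 d.
1st larval instar: 47 / (28.1 − 10.6) = 47 / 17.5 = 2.686 d.
2nd larval instar: 51 / (28.1 − 10.1) = 51 / 18.0 = 2.833 d.
pupal: 32 / (28.1 − 10.0) = 32 / 18.1 = 1.768 d.
Sum = 8.748 ≈ 8.7 days.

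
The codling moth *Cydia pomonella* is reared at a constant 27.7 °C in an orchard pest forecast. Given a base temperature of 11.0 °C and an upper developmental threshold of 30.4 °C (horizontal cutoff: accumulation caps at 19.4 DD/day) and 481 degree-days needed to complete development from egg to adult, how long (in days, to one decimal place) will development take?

28.8 days

Daily accumulation = 27.7 − 11.0 = 16.7 DD/day.
Duration = 481 / 16.7 = 28.802 ≈ 28.8 days.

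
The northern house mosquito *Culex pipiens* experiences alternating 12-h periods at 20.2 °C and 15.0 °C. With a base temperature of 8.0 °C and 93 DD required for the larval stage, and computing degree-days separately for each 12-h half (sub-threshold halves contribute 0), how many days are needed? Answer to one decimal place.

9.7 days

Day half: max(0, 20.2 − 8.0) × 0.5 = 12.2 × 0.5 = 6.10 DD.
Night half: max(0, 15.0 − 8.0) × 0.5 = 7.0 × 0.5 = 3.50 DD.
Per 24 h: 9.60 DD/day.
Duration = 93 / 9.60 = 9.688 ≈ 9.7 days.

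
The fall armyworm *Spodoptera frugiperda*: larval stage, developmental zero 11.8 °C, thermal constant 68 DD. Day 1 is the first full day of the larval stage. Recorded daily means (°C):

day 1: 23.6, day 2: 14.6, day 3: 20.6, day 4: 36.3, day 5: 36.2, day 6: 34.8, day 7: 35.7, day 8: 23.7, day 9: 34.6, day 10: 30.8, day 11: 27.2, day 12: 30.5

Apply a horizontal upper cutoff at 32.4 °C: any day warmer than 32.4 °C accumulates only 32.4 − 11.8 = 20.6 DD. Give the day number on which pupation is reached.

day 6

Daily DD above 11.8 °C (capped at 20.6): 11.8, 2.8, 8.8, 20.6, 20.6, 20.6, 20.6, 11.9, 20.6, 19.0, 15.4, 18.7.
Cumulative: 11.8, 14.6, 23.4, 44.0, 64.6, 85.2, 105.8, 117.7, 138.3, 157.3, 172.7, 191.4.
The total first reaches 68 DD on day 6.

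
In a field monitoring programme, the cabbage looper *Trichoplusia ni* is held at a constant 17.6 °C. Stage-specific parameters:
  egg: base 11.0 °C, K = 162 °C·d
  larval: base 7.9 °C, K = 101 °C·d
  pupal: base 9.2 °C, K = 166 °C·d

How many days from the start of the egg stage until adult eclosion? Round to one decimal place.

54.7 days

egg: 162 / (17.6 − 11.0) = 162 / 6.6 = 24.545 d.
larval: 101 / (17.6 − 7.9) = 101 / 9.7 = 10.412 d.
pupal: 166 / (17.6 − 9.2) = 166 / 8.4 = 19.762 d.
Sum = 54.720 ≈ 54.7 days.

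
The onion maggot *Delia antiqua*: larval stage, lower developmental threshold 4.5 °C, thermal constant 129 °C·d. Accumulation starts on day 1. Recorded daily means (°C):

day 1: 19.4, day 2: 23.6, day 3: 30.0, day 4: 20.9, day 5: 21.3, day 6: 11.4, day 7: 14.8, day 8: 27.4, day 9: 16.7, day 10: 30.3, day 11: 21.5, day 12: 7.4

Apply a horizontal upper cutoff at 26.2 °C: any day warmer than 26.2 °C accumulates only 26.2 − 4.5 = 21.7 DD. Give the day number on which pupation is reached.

Daily DD above 4.5 °C (capped at 21.7): 14.9, 19.1, 21.7, 16.4, 16.8, 6.9, 10.3, 21.7, 12.2, 21.7, 17.0, 2.9.
Cumulative: 14.9, 34.0, 55.7, 72.1, 88.9, 95.8, 106.1, 127.8, 140.0, 161.7, 178.7, 181.6.
The total first reaches 129 DD on day 9.

day 9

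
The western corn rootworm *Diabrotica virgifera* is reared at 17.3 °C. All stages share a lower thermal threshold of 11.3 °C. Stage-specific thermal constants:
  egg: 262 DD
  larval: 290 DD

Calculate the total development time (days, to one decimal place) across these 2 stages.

Daily accumulation at 17.3 °C = 17.3 − 11.3 = 6.0 DD/day.
Total K = 262 + 290 = 552 DD.
Total duration = 552 / 6.0 = 92.000 ≈ 92.0 days.

92.0 days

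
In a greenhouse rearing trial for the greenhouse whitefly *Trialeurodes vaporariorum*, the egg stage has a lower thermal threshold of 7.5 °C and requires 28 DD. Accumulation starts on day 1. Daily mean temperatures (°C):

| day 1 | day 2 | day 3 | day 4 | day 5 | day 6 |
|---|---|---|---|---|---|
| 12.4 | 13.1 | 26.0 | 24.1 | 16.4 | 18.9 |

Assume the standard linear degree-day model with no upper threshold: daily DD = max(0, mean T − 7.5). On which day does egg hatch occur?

day 3

Daily DD above 7.5 °C: 4.9, 5.6, 18.5, 16.6, 8.9, 11.4.
Cumulative: 4.9, 10.5, 29.0, 45.6, 54.5, 65.9.
The total first reaches 28 DD on day 3.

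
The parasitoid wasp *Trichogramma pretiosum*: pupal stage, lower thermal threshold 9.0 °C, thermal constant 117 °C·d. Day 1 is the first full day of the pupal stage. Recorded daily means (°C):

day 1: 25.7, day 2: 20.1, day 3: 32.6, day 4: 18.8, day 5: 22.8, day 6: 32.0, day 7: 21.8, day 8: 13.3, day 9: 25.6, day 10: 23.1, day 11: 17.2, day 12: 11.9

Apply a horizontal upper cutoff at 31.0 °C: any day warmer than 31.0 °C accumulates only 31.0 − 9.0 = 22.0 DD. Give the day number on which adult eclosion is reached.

day 9

Daily DD above 9.0 °C (capped at 22.0): 16.7, 11.1, 22.0, 9.8, 13.8, 22.0, 12.8, 4.3, 16.6, 14.1, 8.2, 2.9.
Cumulative: 16.7, 27.8, 49.8, 59.6, 73.4, 95.4, 108.2, 112.5, 129.1, 143.2, 151.4, 154.3.
The total first reaches 117 DD on day 9.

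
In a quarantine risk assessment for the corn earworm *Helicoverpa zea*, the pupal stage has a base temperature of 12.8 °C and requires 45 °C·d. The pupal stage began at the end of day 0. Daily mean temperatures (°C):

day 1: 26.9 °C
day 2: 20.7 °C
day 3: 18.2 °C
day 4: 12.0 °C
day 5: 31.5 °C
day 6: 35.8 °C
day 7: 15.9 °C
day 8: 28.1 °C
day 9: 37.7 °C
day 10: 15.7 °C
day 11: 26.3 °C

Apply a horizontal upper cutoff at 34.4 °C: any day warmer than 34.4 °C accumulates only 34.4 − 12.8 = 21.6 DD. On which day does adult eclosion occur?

day 5

Daily DD above 12.8 °C (capped at 21.6): 14.1, 7.9, 5.4, 0.0, 18.7, 21.6, 3.1, 15.3, 21.6, 2.9, 13.5.
Cumulative: 14.1, 22.0, 27.4, 27.4, 46.1, 67.7, 70.8, 86.1, 107.7, 110.6, 124.1.
The total first reaches 45 DD on day 5.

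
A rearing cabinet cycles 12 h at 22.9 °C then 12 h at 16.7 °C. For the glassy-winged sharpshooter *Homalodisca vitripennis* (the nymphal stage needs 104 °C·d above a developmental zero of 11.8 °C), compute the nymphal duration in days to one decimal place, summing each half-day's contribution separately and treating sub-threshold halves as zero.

13.0 days

Day half: max(0, 22.9 − 11.8) × 0.5 = 11.1 × 0.5 = 5.55 DD.
Night half: max(0, 16.7 − 11.8) × 0.5 = 4.9 × 0.5 = 2.45 DD.
Per 24 h: 8.00 DD/day.
Duration = 104 / 8.00 = 13.000 ≈ 13.0 days.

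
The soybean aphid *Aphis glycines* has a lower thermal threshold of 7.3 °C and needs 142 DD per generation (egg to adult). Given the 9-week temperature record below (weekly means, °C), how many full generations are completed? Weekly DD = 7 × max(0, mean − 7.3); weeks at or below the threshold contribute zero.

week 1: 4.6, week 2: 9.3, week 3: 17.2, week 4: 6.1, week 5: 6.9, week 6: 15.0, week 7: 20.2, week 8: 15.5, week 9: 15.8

Weekly DD (7 × max(0, T̄ − 7.3)): 0.0, 14.0, 69.3, 0.0, 0.0, 53.9, 90.3, 57.4, 59.5.
Season total = 344.4 DD.
Complete generations = ⌊344.4 / 142⌋ = 2.

2 generations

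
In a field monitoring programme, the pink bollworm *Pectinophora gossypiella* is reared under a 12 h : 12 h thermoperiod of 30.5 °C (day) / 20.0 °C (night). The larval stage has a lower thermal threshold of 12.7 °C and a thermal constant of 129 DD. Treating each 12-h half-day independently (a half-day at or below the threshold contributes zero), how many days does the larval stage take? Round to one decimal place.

10.3 days

Day half: max(0, 30.5 − 12.7) × 0.5 = 17.8 × 0.5 = 8.90 DD.
Night half: max(0, 20.0 − 12.7) × 0.5 = 7.3 × 0.5 = 3.65 DD.
Per 24 h: 12.55 DD/day.
Duration = 129 / 12.55 = 10.279 ≈ 10.3 days.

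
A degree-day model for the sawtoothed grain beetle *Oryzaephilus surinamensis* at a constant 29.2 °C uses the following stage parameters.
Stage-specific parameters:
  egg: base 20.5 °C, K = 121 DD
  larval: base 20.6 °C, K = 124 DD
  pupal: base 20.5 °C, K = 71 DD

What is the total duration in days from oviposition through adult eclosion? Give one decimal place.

36.5 days

egg: 121 / (29.2 − 20.5) = 121 / 8.7 = 13.908 d.
larval: 124 / (29.2 − 20.6) = 124 / 8.6 = 14.419 d.
pupal: 71 / (29.2 − 20.5) = 71 / 8.7 = 8.161 d.
Sum = 36.488 ≈ 36.5 days.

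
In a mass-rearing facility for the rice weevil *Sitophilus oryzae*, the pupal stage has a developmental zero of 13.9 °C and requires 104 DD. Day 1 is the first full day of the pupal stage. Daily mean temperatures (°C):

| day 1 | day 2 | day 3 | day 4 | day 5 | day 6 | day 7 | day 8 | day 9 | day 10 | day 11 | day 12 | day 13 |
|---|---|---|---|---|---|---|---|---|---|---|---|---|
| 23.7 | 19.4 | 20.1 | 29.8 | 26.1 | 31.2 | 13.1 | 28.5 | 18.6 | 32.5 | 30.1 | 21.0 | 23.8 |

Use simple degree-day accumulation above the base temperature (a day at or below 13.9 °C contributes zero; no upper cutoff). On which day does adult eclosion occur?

day 10

Daily DD above 13.9 °C: 9.8, 5.5, 6.2, 15.9, 12.2, 17.3, 0.0, 14.6, 4.7, 18.6, 16.2, 7.1, 9.9.
Cumulative: 9.8, 15.3, 21.5, 37.4, 49.6, 66.9, 66.9, 81.5, 86.2, 104.8, 121.0, 128.1, 138.0.
The total first reaches 104 DD on day 10.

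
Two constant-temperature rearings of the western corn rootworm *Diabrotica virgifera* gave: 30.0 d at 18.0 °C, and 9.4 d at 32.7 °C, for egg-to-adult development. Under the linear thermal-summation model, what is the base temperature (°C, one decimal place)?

Equal thermal constants: D₁(T₁ − T_b) = D₂(T₂ − T_b).
30.0·(18.0 − T_b) = 9.4·(32.7 − T_b)
T_b = (30.0·18.0 − 9.4·32.7) / (30.0 − 9.4) = 232.62 / 20.6 = 11.292 °C ≈ 11.3 °C.

11.3 °C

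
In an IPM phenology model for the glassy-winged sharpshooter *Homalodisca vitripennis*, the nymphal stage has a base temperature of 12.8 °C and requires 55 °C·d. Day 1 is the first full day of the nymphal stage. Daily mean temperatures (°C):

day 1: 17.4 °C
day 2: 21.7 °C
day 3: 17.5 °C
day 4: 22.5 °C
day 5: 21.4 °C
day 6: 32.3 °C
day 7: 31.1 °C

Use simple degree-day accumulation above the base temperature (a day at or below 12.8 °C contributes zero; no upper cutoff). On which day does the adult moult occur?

Daily DD above 12.8 °C: 4.6, 8.9, 4.7, 9.7, 8.6, 19.5, 18.3.
Cumulative: 4.6, 13.5, 18.2, 27.9, 36.5, 56.0, 74.3.
The total first reaches 55 DD on day 6.

day 6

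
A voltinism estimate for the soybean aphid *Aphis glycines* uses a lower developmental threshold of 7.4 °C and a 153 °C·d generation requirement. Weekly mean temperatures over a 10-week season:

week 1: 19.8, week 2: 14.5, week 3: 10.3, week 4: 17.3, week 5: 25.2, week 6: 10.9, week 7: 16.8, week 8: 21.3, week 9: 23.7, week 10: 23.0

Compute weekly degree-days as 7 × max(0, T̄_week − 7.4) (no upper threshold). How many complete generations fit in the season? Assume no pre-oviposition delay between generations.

4 generations

Weekly DD (7 × max(0, T̄ − 7.4)): 86.8, 49.7, 20.3, 69.3, 124.6, 24.5, 65.8, 97.3, 114.1, 109.2.
Season total = 761.6 DD.
Complete generations = ⌊761.6 / 153⌋ = 4.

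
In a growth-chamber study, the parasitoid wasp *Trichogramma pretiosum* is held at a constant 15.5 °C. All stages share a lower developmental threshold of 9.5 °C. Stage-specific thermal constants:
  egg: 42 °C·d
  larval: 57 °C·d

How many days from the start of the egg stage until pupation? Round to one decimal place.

Daily accumulation at 15.5 °C = 15.5 − 9.5 = 6.0 DD/day.
Total K = 42 + 57 = 99 DD.
Total duration = 99 / 6.0 = 16.500 ≈ 16.5 days.

16.5 days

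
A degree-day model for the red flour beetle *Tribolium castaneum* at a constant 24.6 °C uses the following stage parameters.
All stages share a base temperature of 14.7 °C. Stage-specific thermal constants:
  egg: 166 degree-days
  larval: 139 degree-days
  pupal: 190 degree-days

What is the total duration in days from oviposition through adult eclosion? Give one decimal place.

Daily accumulation at 24.6 °C = 24.6 − 14.7 = 9.9 DD/day.
Total K = 166 + 139 + 190 = 495 DD.
Total duration = 495 / 9.9 = 50.000 ≈ 50.0 days.

50.0 days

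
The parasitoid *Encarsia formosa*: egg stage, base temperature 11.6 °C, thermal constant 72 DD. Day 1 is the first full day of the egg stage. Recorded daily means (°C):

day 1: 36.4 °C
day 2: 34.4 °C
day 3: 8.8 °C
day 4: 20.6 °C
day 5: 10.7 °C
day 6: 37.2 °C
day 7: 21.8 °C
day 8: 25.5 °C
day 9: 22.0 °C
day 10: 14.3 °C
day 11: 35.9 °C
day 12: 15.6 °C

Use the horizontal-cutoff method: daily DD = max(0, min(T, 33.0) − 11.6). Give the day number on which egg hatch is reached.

day 6

Daily DD above 11.6 °C (capped at 21.4): 21.4, 21.4, 0.0, 9.0, 0.0, 21.4, 10.2, 13.9, 10.4, 2.7, 21.4, 4.0.
Cumulative: 21.4, 42.8, 42.8, 51.8, 51.8, 73.2, 83.4, 97.3, 107.7, 110.4, 131.8, 135.8.
The total first reaches 72 DD on day 6.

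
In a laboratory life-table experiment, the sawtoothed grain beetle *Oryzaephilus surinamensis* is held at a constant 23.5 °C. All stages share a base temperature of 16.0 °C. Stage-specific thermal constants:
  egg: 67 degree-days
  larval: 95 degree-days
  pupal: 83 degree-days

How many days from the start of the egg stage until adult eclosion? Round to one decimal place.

32.7 days

Daily accumulation at 23.5 °C = 23.5 − 16.0 = 7.5 DD/day.
Total K = 67 + 95 + 83 = 245 DD.
Total duration = 245 / 7.5 = 32.667 ≈ 32.7 days.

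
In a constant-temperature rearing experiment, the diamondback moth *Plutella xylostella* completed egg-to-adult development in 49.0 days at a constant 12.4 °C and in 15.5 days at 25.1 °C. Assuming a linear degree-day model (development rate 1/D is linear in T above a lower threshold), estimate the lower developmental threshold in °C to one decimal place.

6.5 °C

Linear rate model ⇒ the product D·(T − T_b) is constant across temperatures.
49.0·(12.4 − T_b) = 15.5·(25.1 − T_b)
T_b = (49.0·12.4 − 15.5·25.1) / (49.0 − 15.5) = 218.55 / 33.5 = 6.524 °C ≈ 6.5 °C.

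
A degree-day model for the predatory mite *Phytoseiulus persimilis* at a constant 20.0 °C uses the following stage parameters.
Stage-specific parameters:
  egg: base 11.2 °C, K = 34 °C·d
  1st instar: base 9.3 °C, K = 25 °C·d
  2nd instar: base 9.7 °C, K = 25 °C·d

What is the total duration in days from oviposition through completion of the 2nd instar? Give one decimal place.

egg: 34 / (20.0 − 11.2) = 34 / 8.8 = 3.864 d.
1st instar: 25 / (20.0 − 9.3) = 25 / 10.7 = 2.336 d.
2nd instar: 25 / (20.0 − 9.7) = 25 / 10.3 = 2.427 d.
Sum = 8.627 ≈ 8.6 days.

8.6 days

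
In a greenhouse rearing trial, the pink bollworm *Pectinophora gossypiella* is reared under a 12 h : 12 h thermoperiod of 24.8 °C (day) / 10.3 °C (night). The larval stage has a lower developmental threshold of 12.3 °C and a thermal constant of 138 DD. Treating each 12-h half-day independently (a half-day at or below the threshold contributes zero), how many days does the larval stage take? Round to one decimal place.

22.1 days

Day half: max(0, 24.8 − 12.3) × 0.5 = 12.5 × 0.5 = 6.25 DD.
Night half: max(0, 10.3 − 12.3) × 0.5 = 0.0 × 0.5 = 0.00 DD.
Per 24 h: 6.25 DD/day.
Duration = 138 / 6.25 = 22.080 ≈ 22.1 days.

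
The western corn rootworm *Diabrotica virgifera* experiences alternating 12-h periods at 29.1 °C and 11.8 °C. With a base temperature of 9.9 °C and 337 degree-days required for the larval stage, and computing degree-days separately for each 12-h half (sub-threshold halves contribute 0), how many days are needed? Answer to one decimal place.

31.9 days

Day half: max(0, 29.1 − 9.9) × 0.5 = 19.2 × 0.5 = 9.60 DD.
Night half: max(0, 11.8 − 9.9) × 0.5 = 1.9 × 0.5 = 0.95 DD.
Per 24 h: 10.55 DD/day.
Duration = 337 / 10.55 = 31.943 ≈ 31.9 days.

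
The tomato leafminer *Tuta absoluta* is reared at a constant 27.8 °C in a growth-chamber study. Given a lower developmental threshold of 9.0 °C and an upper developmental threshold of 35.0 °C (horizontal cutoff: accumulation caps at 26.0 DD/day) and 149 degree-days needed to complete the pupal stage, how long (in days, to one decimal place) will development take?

Daily accumulation = 27.8 − 9.0 = 18.8 DD/day.
Duration = 149 / 18.8 = 7.926 ≈ 7.9 days.

7.9 days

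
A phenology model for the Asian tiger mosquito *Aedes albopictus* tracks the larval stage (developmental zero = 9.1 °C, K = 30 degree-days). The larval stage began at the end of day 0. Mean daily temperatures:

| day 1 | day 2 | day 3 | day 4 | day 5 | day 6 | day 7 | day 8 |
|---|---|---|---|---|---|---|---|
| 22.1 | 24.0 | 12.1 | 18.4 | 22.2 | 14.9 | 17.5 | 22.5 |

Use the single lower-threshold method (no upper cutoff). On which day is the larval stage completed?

Daily DD above 9.1 °C: 13.0, 14.9, 3.0, 9.3, 13.1, 5.8, 8.4, 13.4.
Cumulative: 13.0, 27.9, 30.9, 40.2, 53.3, 59.1, 67.5, 80.9.
The total first reaches 30 DD on day 3.

day 3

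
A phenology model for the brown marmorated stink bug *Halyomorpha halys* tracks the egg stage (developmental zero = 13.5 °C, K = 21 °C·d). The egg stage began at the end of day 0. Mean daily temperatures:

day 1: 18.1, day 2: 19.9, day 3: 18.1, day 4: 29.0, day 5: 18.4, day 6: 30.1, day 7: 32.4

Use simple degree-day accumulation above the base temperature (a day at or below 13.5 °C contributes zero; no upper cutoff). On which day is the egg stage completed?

day 4

Daily DD above 13.5 °C: 4.6, 6.4, 4.6, 15.5, 4.9, 16.6, 18.9.
Cumulative: 4.6, 11.0, 15.6, 31.1, 36.0, 52.6, 71.5.
The total first reaches 21 DD on day 4.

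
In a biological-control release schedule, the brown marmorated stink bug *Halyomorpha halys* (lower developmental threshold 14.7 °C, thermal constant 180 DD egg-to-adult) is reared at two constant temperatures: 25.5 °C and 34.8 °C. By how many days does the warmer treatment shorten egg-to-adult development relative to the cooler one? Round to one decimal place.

7.7 days

At 25.5 °C: 180 / (25.5 − 14.7) = 180 / 10.8 = 16.667 d.
At 34.8 °C: 180 / (34.8 − 14.7) = 180 / 20.1 = 8.955 d.
Difference = |16.667 − 8.955| = 7.711 ≈ 7.7 days.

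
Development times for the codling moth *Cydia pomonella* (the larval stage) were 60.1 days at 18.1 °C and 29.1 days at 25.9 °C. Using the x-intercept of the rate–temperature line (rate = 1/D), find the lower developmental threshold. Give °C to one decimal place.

10.8 °C

Linear rate model ⇒ the product D·(T − T_b) is constant across temperatures.
60.1·(18.1 − T_b) = 29.1·(25.9 − T_b)
T_b = (60.1·18.1 − 29.1·25.9) / (60.1 − 29.1) = 334.12 / 31.0 = 10.778 °C ≈ 10.8 °C.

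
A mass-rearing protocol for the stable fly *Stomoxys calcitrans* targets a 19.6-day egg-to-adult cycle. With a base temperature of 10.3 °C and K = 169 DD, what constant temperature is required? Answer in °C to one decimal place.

Required daily accumulation = 169 / 19.6 = 8.622 DD/day.
T = T_base + 8.622 = 10.3 + 8.622 = 18.922 ≈ 18.9 °C.

18.9 °C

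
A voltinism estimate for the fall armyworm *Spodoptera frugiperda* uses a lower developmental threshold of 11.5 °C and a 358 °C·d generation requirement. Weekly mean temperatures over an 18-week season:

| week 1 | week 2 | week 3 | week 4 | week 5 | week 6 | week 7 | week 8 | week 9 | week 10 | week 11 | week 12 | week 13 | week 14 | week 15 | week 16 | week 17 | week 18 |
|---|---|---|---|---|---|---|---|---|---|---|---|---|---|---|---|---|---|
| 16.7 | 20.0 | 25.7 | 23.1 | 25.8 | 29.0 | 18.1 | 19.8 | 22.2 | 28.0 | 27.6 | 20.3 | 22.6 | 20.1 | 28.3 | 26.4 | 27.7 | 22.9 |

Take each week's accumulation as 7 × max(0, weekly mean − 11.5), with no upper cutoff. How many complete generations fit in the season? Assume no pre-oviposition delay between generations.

Weekly DD (7 × max(0, T̄ − 11.5)): 36.4, 59.5, 99.4, 81.2, 100.1, 122.5, 46.2, 58.1, 74.9, 115.5, 112.7, 61.6, 77.7, 60.2, 117.6, 104.3, 113.4, 79.8.
Season total = 1521.1 DD.
Complete generations = ⌊1521.1 / 358⌋ = 4.

4 generations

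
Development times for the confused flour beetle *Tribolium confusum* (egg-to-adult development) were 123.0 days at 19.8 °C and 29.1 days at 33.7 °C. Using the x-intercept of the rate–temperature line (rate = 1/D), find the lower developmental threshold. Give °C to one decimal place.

15.5 °C

Under the model K = D·(T − T_b), so D₁·(T₁ − T_b) = D₂·(T₂ − T_b).
123.0·(19.8 − T_b) = 29.1·(33.7 − T_b)
T_b = (123.0·19.8 − 29.1·33.7) / (123.0 − 29.1) = 1454.73 / 93.9 = 15.492 °C ≈ 15.5 °C.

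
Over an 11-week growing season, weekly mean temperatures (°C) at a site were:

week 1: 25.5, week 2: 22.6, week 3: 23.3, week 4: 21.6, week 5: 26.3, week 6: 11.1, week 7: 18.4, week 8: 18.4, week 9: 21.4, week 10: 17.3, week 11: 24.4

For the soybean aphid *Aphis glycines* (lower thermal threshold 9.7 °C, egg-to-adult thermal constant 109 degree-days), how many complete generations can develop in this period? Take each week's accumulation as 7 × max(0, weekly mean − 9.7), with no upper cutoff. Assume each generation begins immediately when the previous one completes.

7 generations

Weekly DD (7 × max(0, T̄ − 9.7)): 110.6, 90.3, 95.2, 83.3, 116.2, 9.8, 60.9, 60.9, 81.9, 53.2, 102.9.
Season total = 865.2 DD.
Complete generations = ⌊865.2 / 109⌋ = 7.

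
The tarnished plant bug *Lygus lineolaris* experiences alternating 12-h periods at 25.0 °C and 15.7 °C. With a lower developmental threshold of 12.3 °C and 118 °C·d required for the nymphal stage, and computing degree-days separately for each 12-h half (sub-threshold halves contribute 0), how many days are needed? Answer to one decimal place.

14.7 days

Day half: max(0, 25.0 − 12.3) × 0.5 = 12.7 × 0.5 = 6.35 DD.
Night half: max(0, 15.7 − 12.3) × 0.5 = 3.4 × 0.5 = 1.70 DD.
Per 24 h: 8.05 DD/day.
Duration = 118 / 8.05 = 14.658 ≈ 14.7 days.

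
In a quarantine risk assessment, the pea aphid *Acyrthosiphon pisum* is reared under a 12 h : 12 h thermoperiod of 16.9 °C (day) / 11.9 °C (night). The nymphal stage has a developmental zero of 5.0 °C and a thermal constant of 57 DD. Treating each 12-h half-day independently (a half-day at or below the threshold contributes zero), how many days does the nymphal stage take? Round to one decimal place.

6.1 days

Day half: max(0, 16.9 − 5.0) × 0.5 = 11.9 × 0.5 = 5.95 DD.
Night half: max(0, 11.9 − 5.0) × 0.5 = 6.9 × 0.5 = 3.45 DD.
Per 24 h: 9.40 DD/day.
Duration = 57 / 9.40 = 6.064 ≈ 6.1 days.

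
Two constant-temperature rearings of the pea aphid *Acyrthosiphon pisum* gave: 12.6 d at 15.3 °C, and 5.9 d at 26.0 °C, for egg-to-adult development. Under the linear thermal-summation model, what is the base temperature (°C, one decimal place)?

Equal thermal constants: D₁(T₁ − T_b) = D₂(T₂ − T_b).
12.6·(15.3 − T_b) = 5.9·(26.0 − T_b)
T_b = (12.6·15.3 − 5.9·26.0) / (12.6 − 5.9) = 39.38 / 6.7 = 5.878 °C ≈ 5.9 °C.

5.9 °C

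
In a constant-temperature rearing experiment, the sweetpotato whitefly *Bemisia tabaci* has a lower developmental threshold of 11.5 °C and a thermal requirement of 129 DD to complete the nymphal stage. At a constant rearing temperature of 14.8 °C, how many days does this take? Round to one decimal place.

Daily accumulation = 14.8 − 11.5 = 3.3 DD/day.
Duration = 129 / 3.3 = 39.091 ≈ 39.1 days.

39.1 days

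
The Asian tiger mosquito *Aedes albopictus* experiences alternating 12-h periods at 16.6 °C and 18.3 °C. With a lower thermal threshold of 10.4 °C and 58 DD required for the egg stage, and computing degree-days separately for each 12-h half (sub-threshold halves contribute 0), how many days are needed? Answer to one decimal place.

8.2 days

Day half: max(0, 16.6 − 10.4) × 0.5 = 6.2 × 0.5 = 3.10 DD.
Night half: max(0, 18.3 − 10.4) × 0.5 = 7.9 × 0.5 = 3.95 DD.
Per 24 h: 7.05 DD/day.
Duration = 58 / 7.05 = 8.227 ≈ 8.2 days.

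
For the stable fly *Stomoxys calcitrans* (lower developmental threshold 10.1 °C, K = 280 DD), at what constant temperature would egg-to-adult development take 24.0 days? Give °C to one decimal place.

21.8 °C

Required daily accumulation = 280 / 24.0 = 11.667 DD/day.
T = T_base + 11.667 = 10.1 + 11.667 = 21.767 ≈ 21.8 °C.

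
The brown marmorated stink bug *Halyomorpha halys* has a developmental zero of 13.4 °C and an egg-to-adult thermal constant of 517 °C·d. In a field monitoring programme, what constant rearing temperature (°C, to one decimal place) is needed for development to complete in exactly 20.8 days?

38.3 °C

Required daily accumulation = 517 / 20.8 = 24.856 DD/day.
T = T_base + 24.856 = 13.4 + 24.856 = 38.256 ≈ 38.3 °C.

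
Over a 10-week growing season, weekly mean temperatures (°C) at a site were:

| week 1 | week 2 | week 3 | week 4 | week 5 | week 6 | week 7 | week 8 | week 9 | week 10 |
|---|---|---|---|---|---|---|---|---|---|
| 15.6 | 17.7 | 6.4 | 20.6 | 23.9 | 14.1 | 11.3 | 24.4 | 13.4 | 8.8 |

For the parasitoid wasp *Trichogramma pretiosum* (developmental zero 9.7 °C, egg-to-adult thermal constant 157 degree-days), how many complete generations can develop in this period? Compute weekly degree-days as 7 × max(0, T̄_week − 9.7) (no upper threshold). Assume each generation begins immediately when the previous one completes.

Weekly DD (7 × max(0, T̄ − 9.7)): 41.3, 56.0, 0.0, 76.3, 99.4, 30.8, 11.2, 102.9, 25.9, 0.0.
Season total = 443.8 DD.
Complete generations = ⌊443.8 / 157⌋ = 2.

2 generations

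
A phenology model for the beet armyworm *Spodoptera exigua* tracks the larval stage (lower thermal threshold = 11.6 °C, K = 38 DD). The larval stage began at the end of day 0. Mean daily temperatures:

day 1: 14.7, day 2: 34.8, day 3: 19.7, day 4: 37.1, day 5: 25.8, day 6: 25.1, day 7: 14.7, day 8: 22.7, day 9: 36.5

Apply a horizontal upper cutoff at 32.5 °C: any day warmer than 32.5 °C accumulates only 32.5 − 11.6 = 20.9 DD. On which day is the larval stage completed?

Daily DD above 11.6 °C (capped at 20.9): 3.1, 20.9, 8.1, 20.9, 14.2, 13.5, 3.1, 11.1, 20.9.
Cumulative: 3.1, 24.0, 32.1, 53.0, 67.2, 80.7, 83.8, 94.9, 115.8.
The total first reaches 38 DD on day 4.

day 4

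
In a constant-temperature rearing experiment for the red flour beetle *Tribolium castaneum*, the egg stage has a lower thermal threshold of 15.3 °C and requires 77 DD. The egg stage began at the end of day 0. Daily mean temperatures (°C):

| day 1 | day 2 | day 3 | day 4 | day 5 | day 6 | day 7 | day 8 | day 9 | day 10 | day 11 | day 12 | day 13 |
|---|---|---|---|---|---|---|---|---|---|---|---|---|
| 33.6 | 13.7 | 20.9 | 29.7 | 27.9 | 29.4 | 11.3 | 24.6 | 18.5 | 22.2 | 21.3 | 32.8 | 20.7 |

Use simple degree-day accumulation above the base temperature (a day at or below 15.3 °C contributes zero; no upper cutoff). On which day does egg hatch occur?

day 9

Daily DD above 15.3 °C: 18.3, 0.0, 5.6, 14.4, 12.6, 14.1, 0.0, 9.3, 3.2, 6.9, 6.0, 17.5, 5.4.
Cumulative: 18.3, 18.3, 23.9, 38.3, 50.9, 65.0, 65.0, 74.3, 77.5, 84.4, 90.4, 107.9, 113.3.
The total first reaches 77 DD on day 9.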